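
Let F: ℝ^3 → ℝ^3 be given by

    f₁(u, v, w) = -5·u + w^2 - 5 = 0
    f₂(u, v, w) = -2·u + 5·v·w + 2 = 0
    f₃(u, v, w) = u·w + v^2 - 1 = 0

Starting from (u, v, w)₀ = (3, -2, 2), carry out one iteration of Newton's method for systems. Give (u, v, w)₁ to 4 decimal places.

At (3, -2, 2): F = (-16.0000, -24.0000, 9.0000).
Jacobian J = [[-5, 0, 2·w], [-2, 5·w, 5·v], [w, 2·v, u]].
At the point, J = [[-5.0000, 0.0000, 4.0000], [-2.0000, 10.0000, -10.0000], [2.0000, -4.0000, 3.0000]] (det J = 2.0000).
Solving J·Δ = −F gives Δ = (-92.0000, -127.0000, -111.0000).
Then the next iterate is (u, v, w)₁ = (-89.0000, -129.0000, -109.0000).

(-89.0000, -129.0000, -109.0000)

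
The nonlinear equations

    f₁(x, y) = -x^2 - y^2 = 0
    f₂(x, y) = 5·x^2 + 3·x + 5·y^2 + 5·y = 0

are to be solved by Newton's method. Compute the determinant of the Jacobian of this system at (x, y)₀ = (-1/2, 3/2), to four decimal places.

14.0000

J = [[-2·x, -2·y], [10·x + 3, 10·y + 5]].
At the point, J = [[1.0000, -3.0000], [-2.0000, 20.0000]].
det J = 14.0000.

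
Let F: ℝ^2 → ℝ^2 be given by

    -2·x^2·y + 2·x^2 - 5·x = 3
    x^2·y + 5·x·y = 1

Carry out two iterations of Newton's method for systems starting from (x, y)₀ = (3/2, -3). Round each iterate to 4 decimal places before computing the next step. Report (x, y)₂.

At (3/2, -3): F = (7.5000, -30.2500).
Jacobian J = [[-4·x·y + 4·x - 5, -2·x^2], [2·x·y + 5·y, x^2 + 5·x]].
At the point, J = [[19.0000, -4.5000], [-24.0000, 9.7500]] (det J = 77.2500).
Solving J·Δ = −F gives Δ = (0.8155, 5.1100).
Then the next iterate is (x, y)₁ = (2.3155, 2.1100).
Round to (2.3155, 2.1100) and repeat: F = (-26.480119, 34.741375), J = [[-15.280820, -10.723081], [20.321410, 16.939040]].
Δ = (-1.8570, 0.1768), so (x, y)₂ = (0.4585, 2.2868).

(0.4585, 2.2868)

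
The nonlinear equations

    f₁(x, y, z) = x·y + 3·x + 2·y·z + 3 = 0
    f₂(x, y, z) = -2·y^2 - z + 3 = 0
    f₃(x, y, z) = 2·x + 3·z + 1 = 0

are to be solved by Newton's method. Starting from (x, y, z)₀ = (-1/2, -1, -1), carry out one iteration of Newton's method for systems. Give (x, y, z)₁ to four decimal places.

At (-1/2, -1, -1): F = (4.0000, 2.0000, -3.0000).
Jacobian J = [[y + 3, x + 2·z, 2·y], [0, -4·y, -1], [2, 0, 3]].
At the point, J = [[2.0000, -2.5000, -2.0000], [0.0000, 4.0000, -1.0000], [2.0000, 0.0000, 3.0000]] (det J = 45.0000).
Solving J·Δ = −F gives Δ = (-0.7000, -0.1333, 1.4667).
Then the next iterate is (x, y, z)₁ = (-1.2000, -1.1333, 0.4667).

(-1.2000, -1.1333, 0.4667)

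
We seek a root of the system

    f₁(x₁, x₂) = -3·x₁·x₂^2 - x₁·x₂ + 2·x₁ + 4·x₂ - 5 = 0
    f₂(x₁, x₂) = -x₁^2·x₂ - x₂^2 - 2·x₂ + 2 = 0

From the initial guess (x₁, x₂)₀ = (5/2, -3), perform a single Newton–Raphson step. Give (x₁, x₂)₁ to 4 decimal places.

At (5/2, -3): F = (-72.0000, 17.7500).
Jacobian J = [[-3·x₂^2 - x₂ + 2, -6·x₁·x₂ - x₁ + 4], [-2·x₁·x₂, -x₁^2 - 2·x₂ - 2]].
At the point, J = [[-22.0000, 46.5000], [15.0000, -2.2500]] (det J = -648.0000).
Solving J·Δ = −F gives Δ = (-1.0237, 1.0640).
Then the next iterate is (x₁, x₂)₁ = (1.4763, -1.9360).

(1.4763, -1.9360)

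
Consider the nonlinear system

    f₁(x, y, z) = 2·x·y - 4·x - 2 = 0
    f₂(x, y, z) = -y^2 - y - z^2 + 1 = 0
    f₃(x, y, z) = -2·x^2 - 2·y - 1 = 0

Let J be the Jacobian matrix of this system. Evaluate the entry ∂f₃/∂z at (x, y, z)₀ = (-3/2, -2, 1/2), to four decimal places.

0.0000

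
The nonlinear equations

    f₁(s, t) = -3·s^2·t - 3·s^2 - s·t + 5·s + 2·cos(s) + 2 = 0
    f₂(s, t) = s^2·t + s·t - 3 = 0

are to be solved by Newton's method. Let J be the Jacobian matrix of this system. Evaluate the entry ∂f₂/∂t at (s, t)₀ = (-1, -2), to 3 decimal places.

∂f₂/∂t = s^2 + s.
At (-1, -2) this is 0.000.

0.000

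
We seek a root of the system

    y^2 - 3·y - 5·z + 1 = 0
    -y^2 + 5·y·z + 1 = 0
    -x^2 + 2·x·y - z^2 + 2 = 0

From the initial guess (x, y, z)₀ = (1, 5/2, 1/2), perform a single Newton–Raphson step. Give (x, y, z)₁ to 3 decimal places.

(-2.353, 4.850, 0.890)

At (1, 5/2, 1/2): F = (-2.750, 1.000, 5.750).
Jacobian J = [[0, 2·y - 3, -5], [0, -2·y + 5·z, 5·y], [-2·x + 2·y, 2·x, -2·z]].
At the point, J = [[0.000, 2.000, -5.000], [0.000, -2.500, 12.500], [3.000, 2.000, -1.000]] (det J = 37.500).
Solving J·Δ = −F gives Δ = (-3.353, 2.350, 0.390).
Then the next iterate is (x, y, z)₁ = (-2.353, 4.850, 0.890).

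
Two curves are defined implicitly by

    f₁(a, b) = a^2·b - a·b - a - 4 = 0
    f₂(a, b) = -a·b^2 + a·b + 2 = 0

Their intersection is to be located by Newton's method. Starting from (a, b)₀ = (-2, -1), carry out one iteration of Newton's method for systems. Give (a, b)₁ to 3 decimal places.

At (-2, -1): F = (-8.000, 6.000).
Jacobian J = [[2·a·b - b - 1, a^2 - a], [-b^2 + b, -2·a·b + a]].
At the point, J = [[4.000, 6.000], [-2.000, -6.000]] (det J = -12.000).
Solving J·Δ = −F gives Δ = (1.000, 0.667).
Then the next iterate is (a, b)₁ = (-1.000, -0.333).

(-1.000, -0.333)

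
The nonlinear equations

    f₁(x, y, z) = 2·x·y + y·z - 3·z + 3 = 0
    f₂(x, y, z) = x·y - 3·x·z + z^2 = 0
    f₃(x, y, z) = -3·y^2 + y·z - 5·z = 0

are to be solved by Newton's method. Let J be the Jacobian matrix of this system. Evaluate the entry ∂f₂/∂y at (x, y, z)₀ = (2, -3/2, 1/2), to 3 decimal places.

2.000

∂f₂/∂y = x.
At (2, -3/2, 1/2) this is 2.000.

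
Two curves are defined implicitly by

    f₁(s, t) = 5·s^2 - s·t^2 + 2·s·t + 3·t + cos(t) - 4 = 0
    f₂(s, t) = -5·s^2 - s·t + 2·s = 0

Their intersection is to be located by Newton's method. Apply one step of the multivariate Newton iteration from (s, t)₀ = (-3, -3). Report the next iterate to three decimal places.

At (-3, -3): F = (76.01001, -60.000).
Jacobian J = [[10·s - t^2 + 2·t, -2·s·t + 2·s - sin(t) + 3], [-10·s - t + 2, -s]].
At the point, J = [[-45.000, -20.85888], [35.000, 3.000]] (det J = 595.06080).
Solving J·Δ = −F gives Δ = (1.720, -0.067).
Then the next iterate is (s, t)₁ = (-1.280, -3.067).

(-1.280, -3.067)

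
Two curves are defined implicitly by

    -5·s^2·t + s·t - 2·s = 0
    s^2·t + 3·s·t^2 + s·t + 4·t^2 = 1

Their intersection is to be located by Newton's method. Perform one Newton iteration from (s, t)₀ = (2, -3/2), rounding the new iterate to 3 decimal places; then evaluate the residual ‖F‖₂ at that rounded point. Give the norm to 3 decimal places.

7.149

At (2, -3/2): F = (23.000, 12.500).
Jacobian J = [[-10·s·t + t - 2, -5·s^2 + s], [2·s·t + 3·t^2 + t, s^2 + 6·s·t + s + 8·t]].
At the point, J = [[26.500, -18.000], [-0.750, -24.000]] (det J = -649.500).
Solving J·Δ = −F gives Δ = (-0.503, 0.537).
Then the next iterate is (s, t)₁ = (1.497, -0.963).
Re-evaluating at (1.497, -0.963): F = (6.35485, 3.27459), so ‖F‖₂ = 7.149.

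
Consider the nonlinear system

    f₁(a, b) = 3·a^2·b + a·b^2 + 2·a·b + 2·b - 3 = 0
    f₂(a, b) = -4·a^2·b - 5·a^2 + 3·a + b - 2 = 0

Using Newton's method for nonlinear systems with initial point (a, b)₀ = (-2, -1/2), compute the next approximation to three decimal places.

At (-2, -1/2): F = (-8.500, -20.500).
Jacobian J = [[6·a·b + b^2 + 2·b, 3·a^2 + 2·a·b + 2·a + 2], [-8·a·b - 10·a + 3, -4·a^2 + 1]].
At the point, J = [[5.250, 12.000], [15.000, -15.000]] (det J = -258.750).
Solving J·Δ = −F gives Δ = (1.443, 0.077).
Then the next iterate is (a, b)₁ = (-0.557, -0.423).

(-0.557, -0.423)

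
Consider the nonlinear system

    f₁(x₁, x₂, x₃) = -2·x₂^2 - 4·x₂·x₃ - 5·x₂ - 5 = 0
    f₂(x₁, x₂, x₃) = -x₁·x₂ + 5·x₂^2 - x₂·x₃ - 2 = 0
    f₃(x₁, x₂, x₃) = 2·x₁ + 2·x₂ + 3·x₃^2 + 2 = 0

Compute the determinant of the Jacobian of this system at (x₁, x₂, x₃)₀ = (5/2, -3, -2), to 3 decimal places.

1434.000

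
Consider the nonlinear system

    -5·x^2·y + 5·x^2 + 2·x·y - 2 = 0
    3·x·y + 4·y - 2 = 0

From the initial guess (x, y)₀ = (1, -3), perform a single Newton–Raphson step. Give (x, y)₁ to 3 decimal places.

(0.929, 0.194)

At (1, -3): F = (12.000, -23.000).
Jacobian J = [[-10·x·y + 10·x + 2·y, -5·x^2 + 2·x], [3·y, 3·x + 4]].
At the point, J = [[34.000, -3.000], [-9.000, 7.000]] (det J = 211.000).
Solving J·Δ = −F gives Δ = (-0.071, 3.194).
Then the next iterate is (x, y)₁ = (0.929, 0.194).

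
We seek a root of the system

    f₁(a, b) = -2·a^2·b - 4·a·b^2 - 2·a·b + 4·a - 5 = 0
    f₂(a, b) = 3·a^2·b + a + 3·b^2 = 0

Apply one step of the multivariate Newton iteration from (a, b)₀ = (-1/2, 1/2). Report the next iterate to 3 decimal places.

At (-1/2, 1/2): F = (-6.250, 0.625).
Jacobian J = [[-4·a·b - 4·b^2 - 2·b + 4, -2·a^2 - 8·a·b - 2·a], [6·a·b + 1, 3·a^2 + 6·b]].
At the point, J = [[3.000, 2.500], [-0.500, 3.750]] (det J = 12.500).
Solving J·Δ = −F gives Δ = (2.000, 0.100).
Then the next iterate is (a, b)₁ = (1.500, 0.600).

(1.500, 0.600)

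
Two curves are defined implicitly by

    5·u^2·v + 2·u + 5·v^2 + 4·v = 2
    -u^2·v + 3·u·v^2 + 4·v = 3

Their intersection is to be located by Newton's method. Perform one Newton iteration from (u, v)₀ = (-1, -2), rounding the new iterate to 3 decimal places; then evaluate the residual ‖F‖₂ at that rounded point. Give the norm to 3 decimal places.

8.079

At (-1, -2): F = (-2.000, -21.000).
Jacobian J = [[10·u·v + 2, 5·u^2 + 10·v + 4], [-2·u·v + 3·v^2, -u^2 + 6·u·v + 4]].
At the point, J = [[22.000, -11.000], [8.000, 15.000]] (det J = 418.000).
Solving J·Δ = −F gives Δ = (0.624, 1.067).
Then the next iterate is (u, v)₁ = (-0.376, -0.933).
Re-evaluating at (-0.376, -0.933): F = (-2.79107, -7.58201), so ‖F‖₂ = 8.079.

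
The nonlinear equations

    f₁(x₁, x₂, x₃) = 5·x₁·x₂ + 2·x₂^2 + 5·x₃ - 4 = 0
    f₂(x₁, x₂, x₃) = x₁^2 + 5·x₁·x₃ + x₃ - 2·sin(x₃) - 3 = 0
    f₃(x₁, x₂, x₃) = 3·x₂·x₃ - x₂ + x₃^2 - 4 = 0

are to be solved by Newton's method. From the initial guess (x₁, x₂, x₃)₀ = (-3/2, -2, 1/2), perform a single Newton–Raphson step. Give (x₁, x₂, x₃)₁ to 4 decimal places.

At (-3/2, -2, 1/2): F = (21.5000, -4.958851, -4.7500).
Jacobian J = [[5·x₂, 5·x₁ + 4·x₂, 5], [2·x₁ + 5·x₃, 0, 5·x₁ - 2·cos(x₃) + 1], [0, 3·x₃ - 1, 3·x₂ + 2·x₃]].
At the point, J = [[-10.0000, -15.5000, 5.0000], [-0.5000, 0.0000, -8.255165], [0.0000, 0.5000, -5.0000]] (det J = -3.775826).
Solving J·Δ = −F gives Δ = (-38.9662, 27.0942, 1.7594).
Then the next iterate is (x₁, x₂, x₃)₁ = (-40.4662, 25.0942, 2.2594).

(-40.4662, 25.0942, 2.2594)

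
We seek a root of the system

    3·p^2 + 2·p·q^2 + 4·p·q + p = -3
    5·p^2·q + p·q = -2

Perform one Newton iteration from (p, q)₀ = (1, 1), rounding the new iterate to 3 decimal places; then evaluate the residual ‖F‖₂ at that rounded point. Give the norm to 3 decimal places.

95.228

At (1, 1): F = (13.000, 8.000).
Jacobian J = [[6·p + 2·q^2 + 4·q + 1, 4·p·q + 4·p], [10·p·q + q, 5·p^2 + p]].
At the point, J = [[13.000, 8.000], [11.000, 6.000]] (det J = -10.000).
Solving J·Δ = −F gives Δ = (1.400, -3.900).
Then the next iterate is (p, q)₁ = (2.400, -2.900).
Re-evaluating at (2.400, -2.900): F = (35.208, -88.480), so ‖F‖₂ = 95.228.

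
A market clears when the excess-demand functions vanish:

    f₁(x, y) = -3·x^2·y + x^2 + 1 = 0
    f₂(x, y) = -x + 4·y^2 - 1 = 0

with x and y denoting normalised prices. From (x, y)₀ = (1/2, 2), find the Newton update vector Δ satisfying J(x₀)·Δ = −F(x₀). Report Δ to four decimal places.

(0.0851, -0.9009)

At (1/2, 2): F = (-0.2500, 14.5000).
Jacobian J = [[-6·x·y + 2·x, -3·x^2], [-1, 8·y]].
At the point, J = [[-5.0000, -0.7500], [-1.0000, 16.0000]] (det J = -80.7500).
Solving J·Δ = −F gives Δ = (0.0851, -0.9009).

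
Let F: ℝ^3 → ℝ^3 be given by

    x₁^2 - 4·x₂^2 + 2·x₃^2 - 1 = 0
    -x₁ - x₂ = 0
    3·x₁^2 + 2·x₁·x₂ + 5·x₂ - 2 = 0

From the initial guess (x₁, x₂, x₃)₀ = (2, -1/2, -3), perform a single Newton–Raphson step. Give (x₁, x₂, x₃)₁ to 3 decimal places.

At (2, -1/2, -3): F = (20.000, -1.500, 5.500).
Jacobian J = [[2·x₁, -8·x₂, 4·x₃], [-1, -1, 0], [6·x₁ + 2·x₂, 2·x₁ + 5, 0]].
At the point, J = [[4.000, 4.000, -12.000], [-1.000, -1.000, 0.000], [11.000, 9.000, 0.000]] (det J = -24.000).
Solving J·Δ = −F gives Δ = (4.000, -5.500, 1.167).
Then the next iterate is (x₁, x₂, x₃)₁ = (6.000, -6.000, -1.833).

(6.000, -6.000, -1.833)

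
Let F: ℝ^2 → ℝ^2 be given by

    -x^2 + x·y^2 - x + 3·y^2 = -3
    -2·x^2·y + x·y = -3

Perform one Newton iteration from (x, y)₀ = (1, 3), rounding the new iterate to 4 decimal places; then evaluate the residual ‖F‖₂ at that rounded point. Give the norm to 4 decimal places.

8.8257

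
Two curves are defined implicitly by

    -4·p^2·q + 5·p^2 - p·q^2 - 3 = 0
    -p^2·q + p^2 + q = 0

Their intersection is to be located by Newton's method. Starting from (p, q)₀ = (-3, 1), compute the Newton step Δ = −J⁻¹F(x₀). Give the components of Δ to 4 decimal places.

(0.7500, 0.1250)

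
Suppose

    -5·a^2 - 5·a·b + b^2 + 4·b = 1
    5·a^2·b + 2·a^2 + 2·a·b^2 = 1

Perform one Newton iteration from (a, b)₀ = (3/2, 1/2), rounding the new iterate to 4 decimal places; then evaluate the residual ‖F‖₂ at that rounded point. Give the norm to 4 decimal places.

3.4134

At (3/2, 1/2): F = (-13.7500, 9.8750).
Jacobian J = [[-10·a - 5·b, -5·a + 2·b + 4], [10·a·b + 4·a + 2·b^2, 5·a^2 + 4·a·b]].
At the point, J = [[-17.5000, -2.5000], [14.0000, 14.2500]] (det J = -214.3750).
Solving J·Δ = −F gives Δ = (-0.7988, 0.0918).
Then the next iterate is (a, b)₁ = (0.7012, 0.5918).
Re-evaluating at (0.7012, 0.5918): F = (-2.815831, 1.929407), so ‖F‖₂ = 3.4134.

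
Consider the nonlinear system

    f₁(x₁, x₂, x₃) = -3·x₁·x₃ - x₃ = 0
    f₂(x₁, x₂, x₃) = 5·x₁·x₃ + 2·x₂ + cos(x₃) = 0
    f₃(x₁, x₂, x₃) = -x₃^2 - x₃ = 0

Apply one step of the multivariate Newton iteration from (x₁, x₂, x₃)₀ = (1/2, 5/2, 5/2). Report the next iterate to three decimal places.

At (1/2, 5/2, 5/2): F = (-6.250, 10.44886, -8.750).
Jacobian J = [[-3·x₃, 0, -3·x₁ - 1], [5·x₃, 2, 5·x₁ - sin(x₃)], [0, 0, -2·x₃ - 1]].
At the point, J = [[-7.500, 0.000, -2.500], [12.500, 2.000, 1.90153], [0.000, 0.000, -6.000]] (det J = 90.000).
Solving J·Δ = −F gives Δ = (-0.347, -1.668, -1.458).
Then the next iterate is (x₁, x₂, x₃)₁ = (0.153, 0.832, 1.042).

(0.153, 0.832, 1.042)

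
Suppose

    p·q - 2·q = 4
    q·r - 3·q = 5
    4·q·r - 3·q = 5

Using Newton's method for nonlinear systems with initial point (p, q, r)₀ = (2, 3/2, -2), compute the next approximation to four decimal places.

(4.6667, -1.6667, -4.2222)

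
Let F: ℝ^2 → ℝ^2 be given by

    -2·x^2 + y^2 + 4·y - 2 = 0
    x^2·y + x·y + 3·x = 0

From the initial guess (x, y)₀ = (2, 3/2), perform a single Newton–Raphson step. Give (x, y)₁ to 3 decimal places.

(1.049, 0.664)

At (2, 3/2): F = (-1.750, 15.000).
Jacobian J = [[-4·x, 2·y + 4], [2·x·y + y + 3, x^2 + x]].
At the point, J = [[-8.000, 7.000], [10.500, 6.000]] (det J = -121.500).
Solving J·Δ = −F gives Δ = (-0.951, -0.836).
Then the next iterate is (x, y)₁ = (1.049, 0.664).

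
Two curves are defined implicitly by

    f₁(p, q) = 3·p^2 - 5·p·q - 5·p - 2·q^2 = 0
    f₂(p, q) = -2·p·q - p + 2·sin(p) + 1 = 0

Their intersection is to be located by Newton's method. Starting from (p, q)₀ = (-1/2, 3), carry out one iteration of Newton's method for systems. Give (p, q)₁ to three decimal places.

At (-1/2, 3): F = (-7.250, 3.54115).
Jacobian J = [[6·p - 5·q - 5, -5·p - 4·q], [-2·q + 2·cos(p) - 1, -2·p]].
At the point, J = [[-23.000, -9.500], [-5.24483, 1.000]] (det J = -72.82593).
Solving J·Δ = −F gives Δ = (0.362, -1.641).
Then the next iterate is (p, q)₁ = (-0.138, 1.359).

(-0.138, 1.359)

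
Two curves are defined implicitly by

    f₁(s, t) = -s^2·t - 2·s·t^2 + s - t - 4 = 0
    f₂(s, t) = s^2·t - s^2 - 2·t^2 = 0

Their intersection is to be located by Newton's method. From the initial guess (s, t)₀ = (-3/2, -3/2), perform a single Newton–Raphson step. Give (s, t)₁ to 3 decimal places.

At (-3/2, -3/2): F = (6.125, -10.125).
Jacobian J = [[-2·s·t - 2·t^2 + 1, -s^2 - 4·s·t - 1], [2·s·t - 2·s, s^2 - 4·t]].
At the point, J = [[-8.000, -12.250], [7.500, 8.250]] (det J = 25.875).
Solving J·Δ = −F gives Δ = (2.841, -1.355).
Then the next iterate is (s, t)₁ = (1.341, -2.855).

(1.341, -2.855)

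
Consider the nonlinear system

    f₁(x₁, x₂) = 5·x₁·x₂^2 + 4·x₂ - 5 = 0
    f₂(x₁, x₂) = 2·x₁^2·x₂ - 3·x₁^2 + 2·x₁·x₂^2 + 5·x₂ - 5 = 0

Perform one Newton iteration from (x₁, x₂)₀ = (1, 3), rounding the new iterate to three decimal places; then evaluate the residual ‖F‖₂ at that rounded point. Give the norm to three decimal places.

38.548

At (1, 3): F = (52.000, 31.000).
Jacobian J = [[5·x₂^2, 10·x₁·x₂ + 4], [4·x₁·x₂ - 6·x₁ + 2·x₂^2, 2·x₁^2 + 4·x₁·x₂ + 5]].
At the point, J = [[45.000, 34.000], [24.000, 19.000]] (det J = 39.000).
Solving J·Δ = −F gives Δ = (1.692, -3.769).
Then the next iterate is (x₁, x₂)₁ = (2.692, -0.769).
Re-evaluating at (2.692, -0.769): F = (-0.11628, -38.54738), so ‖F‖₂ = 38.548.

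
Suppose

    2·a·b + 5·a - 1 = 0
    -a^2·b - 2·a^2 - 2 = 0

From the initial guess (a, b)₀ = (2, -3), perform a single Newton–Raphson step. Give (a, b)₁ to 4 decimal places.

At (2, -3): F = (-3.0000, 2.0000).
Jacobian J = [[2·b + 5, 2·a], [-2·a·b - 4·a, -a^2]].
At the point, J = [[-1.0000, 4.0000], [4.0000, -4.0000]] (det J = -12.0000).
Solving J·Δ = −F gives Δ = (0.3333, 0.8333).
Then the next iterate is (a, b)₁ = (2.3333, -2.1667).

(2.3333, -2.1667)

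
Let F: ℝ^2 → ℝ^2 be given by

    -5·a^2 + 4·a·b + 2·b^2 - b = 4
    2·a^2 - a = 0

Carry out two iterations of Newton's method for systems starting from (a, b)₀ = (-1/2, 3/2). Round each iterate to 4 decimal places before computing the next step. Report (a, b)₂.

At (-1/2, 3/2): F = (-5.2500, 1.0000).
Jacobian J = [[-10·a + 4·b, 4·a + 4·b - 1], [4·a - 1, 0]].
At the point, J = [[11.0000, 3.0000], [-3.0000, 0.0000]] (det J = 9.0000).
Solving J·Δ = −F gives Δ = (0.3333, 0.5278).
Then the next iterate is (a, b)₁ = (-0.1667, 2.0278).
Round to (-0.1667, 2.0278) and repeat: F = (0.705064, 0.222278), J = [[9.7782, 6.4444], [-1.6668, 0.0000]].
Δ = (0.1334, -0.3118), so (a, b)₂ = (-0.0333, 1.7160).

(-0.0333, 1.7160)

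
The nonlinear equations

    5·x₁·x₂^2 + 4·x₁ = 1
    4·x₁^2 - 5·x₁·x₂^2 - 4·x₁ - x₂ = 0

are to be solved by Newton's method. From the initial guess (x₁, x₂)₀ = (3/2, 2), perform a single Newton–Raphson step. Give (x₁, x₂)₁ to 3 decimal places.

(0.940, 1.281)

At (3/2, 2): F = (35.000, -29.000).
Jacobian J = [[5·x₂^2 + 4, 10·x₁·x₂], [8·x₁ - 5·x₂^2 - 4, -10·x₁·x₂ - 1]].
At the point, J = [[24.000, 30.000], [-12.000, -31.000]] (det J = -384.000).
Solving J·Δ = −F gives Δ = (-0.560, -0.719).
Then the next iterate is (x₁, x₂)₁ = (0.940, 1.281).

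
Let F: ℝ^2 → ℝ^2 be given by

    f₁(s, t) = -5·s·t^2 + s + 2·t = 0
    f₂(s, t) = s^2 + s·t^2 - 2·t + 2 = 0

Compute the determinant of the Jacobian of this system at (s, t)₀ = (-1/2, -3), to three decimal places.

J = [[-5·t^2 + 1, -10·s·t + 2], [2·s + t^2, 2·s·t - 2]].
At the point, J = [[-44.000, -13.000], [8.000, 1.000]].
det J = 60.000.

60.000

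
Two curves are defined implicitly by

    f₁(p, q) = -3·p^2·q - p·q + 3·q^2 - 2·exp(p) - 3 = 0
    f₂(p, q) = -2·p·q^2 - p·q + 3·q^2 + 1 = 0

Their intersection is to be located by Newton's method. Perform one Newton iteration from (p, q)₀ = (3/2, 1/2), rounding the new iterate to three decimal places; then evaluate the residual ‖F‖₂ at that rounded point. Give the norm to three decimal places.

10.753

At (3/2, 1/2): F = (-15.33838, 0.250).
Jacobian J = [[-6·p·q - q - 2·exp(p), -3·p^2 - p + 6·q], [-2·q^2 - q, -4·p·q - p + 6·q]].
At the point, J = [[-13.96338, -5.250], [-1.000, -1.500]] (det J = 15.69507).
Solving J·Δ = −F gives Δ = (-1.550, 1.200).
Then the next iterate is (p, q)₁ = (-0.050, 1.700).
Re-evaluating at (-0.050, 1.700): F = (3.83979, 10.044), so ‖F‖₂ = 10.753.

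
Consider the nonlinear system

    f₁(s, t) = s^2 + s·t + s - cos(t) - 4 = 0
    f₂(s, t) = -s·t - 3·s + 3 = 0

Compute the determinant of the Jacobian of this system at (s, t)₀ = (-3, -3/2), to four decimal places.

-25.4962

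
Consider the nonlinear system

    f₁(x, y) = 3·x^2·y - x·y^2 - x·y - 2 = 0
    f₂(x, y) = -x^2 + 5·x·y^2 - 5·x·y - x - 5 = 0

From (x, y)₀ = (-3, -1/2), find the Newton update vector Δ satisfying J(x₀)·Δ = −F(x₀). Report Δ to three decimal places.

At (-3, -1/2): F = (-16.250, -22.250).
Jacobian J = [[6·x·y - y^2 - y, 3·x^2 - 2·x·y - x], [-2·x + 5·y^2 - 5·y - 1, 10·x·y - 5·x]].
At the point, J = [[9.250, 27.000], [8.750, 30.000]] (det J = 41.250).
Solving J·Δ = −F gives Δ = (-2.745, 1.542).

(-2.745, 1.542)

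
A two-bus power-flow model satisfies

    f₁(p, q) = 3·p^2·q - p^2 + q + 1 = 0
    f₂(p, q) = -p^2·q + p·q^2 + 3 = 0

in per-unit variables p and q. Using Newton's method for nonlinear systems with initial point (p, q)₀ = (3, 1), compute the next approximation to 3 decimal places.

(2.769, 0.385)

At (3, 1): F = (20.000, -3.000).
Jacobian J = [[6·p·q - 2·p, 3·p^2 + 1], [-2·p·q + q^2, -p^2 + 2·p·q]].
At the point, J = [[12.000, 28.000], [-5.000, -3.000]] (det J = 104.000).
Solving J·Δ = −F gives Δ = (-0.231, -0.615).
Then the next iterate is (p, q)₁ = (2.769, 0.385).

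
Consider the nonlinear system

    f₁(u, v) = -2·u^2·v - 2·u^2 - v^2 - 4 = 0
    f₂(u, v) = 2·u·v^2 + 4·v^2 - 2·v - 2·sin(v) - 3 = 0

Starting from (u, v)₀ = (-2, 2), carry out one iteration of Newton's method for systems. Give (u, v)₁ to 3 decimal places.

(-0.993, 1.347)

At (-2, 2): F = (-32.000, -8.81859).
Jacobian J = [[-4·u·v - 4·u, -2·u^2 - 2·v], [2·v^2, 4·u·v + 8·v - 2·cos(v) - 2]].
At the point, J = [[24.000, -12.000], [8.000, -1.16771]] (det J = 67.97505).
Solving J·Δ = −F gives Δ = (1.007, -0.653).
Then the next iterate is (u, v)₁ = (-0.993, 1.347).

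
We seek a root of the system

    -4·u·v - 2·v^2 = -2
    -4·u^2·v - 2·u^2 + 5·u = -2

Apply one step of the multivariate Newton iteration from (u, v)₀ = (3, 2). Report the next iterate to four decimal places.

(2.5320, 0.6872)

At (3, 2): F = (-30.0000, -73.0000).
Jacobian J = [[-4·v, -4·u - 4·v], [-8·u·v - 4·u + 5, -4·u^2]].
At the point, J = [[-8.0000, -20.0000], [-55.0000, -36.0000]] (det J = -812.0000).
Solving J·Δ = −F gives Δ = (-0.4680, -1.3128).
Then the next iterate is (u, v)₁ = (2.5320, 0.6872).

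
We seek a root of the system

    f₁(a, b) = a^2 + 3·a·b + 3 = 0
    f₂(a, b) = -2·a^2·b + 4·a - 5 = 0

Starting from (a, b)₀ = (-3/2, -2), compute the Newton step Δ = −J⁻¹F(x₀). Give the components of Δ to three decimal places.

At (-3/2, -2): F = (14.250, -2.000).
Jacobian J = [[2·a + 3·b, 3·a], [-4·a·b + 4, -2·a^2]].
At the point, J = [[-9.000, -4.500], [-8.000, -4.500]] (det J = 4.500).
Solving J·Δ = −F gives Δ = (16.250, -29.333).

(16.250, -29.333)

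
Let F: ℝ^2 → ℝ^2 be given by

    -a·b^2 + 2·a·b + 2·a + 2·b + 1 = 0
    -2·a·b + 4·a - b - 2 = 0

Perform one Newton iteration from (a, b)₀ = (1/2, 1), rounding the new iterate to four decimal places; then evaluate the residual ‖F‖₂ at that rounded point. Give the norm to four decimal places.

1.5000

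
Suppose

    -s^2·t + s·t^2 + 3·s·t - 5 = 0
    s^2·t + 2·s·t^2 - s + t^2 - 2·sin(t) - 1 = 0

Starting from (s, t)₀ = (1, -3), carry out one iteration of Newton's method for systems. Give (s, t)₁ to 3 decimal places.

At (1, -3): F = (-2.000, 22.28224).
Jacobian J = [[-2·s·t + t^2 + 3·t, -s^2 + 2·s·t + 3·s], [2·s·t + 2·t^2 - 1, s^2 + 4·s·t + 2·t - 2·cos(t)]].
At the point, J = [[6.000, -4.000], [11.000, -15.02002]] (det J = -46.12009).
Solving J·Δ = −F gives Δ = (2.584, 3.376).
Then the next iterate is (s, t)₁ = (3.584, 0.376).

(3.584, 0.376)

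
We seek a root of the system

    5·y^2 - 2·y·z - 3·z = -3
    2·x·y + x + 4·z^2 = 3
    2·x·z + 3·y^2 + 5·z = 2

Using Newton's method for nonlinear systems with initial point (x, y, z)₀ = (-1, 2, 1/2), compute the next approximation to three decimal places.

(0.006, 0.964, 0.474)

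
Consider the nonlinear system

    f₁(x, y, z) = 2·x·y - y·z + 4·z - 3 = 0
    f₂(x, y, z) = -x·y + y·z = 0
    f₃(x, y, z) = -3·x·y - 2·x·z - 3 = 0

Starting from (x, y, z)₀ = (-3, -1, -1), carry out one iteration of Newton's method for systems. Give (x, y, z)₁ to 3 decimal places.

At (-3, -1, -1): F = (-2.000, -2.000, -18.000).
Jacobian J = [[2·y, 2·x - z, -y + 4], [-y, -x + z, y], [-3·y - 2·z, -3·x, -2·x]].
At the point, J = [[-2.000, -5.000, 5.000], [1.000, 2.000, -1.000], [5.000, 9.000, 6.000]] (det J = 8.000).
Solving J·Δ = −F gives Δ = (12.750, -5.250, 0.250).
Then the next iterate is (x, y, z)₁ = (9.750, -6.250, -0.750).

(9.750, -6.250, -0.750)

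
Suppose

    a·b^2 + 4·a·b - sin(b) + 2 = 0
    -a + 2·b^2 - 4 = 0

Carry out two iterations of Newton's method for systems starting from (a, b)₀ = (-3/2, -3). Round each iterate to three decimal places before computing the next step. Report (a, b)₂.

(0.768, -1.597)

At (-3/2, -3): F = (6.64112, 15.500).
Jacobian J = [[b^2 + 4·b, 2·a·b + 4·a - cos(b)], [-1, 4·b]].
At the point, J = [[-3.000, 3.98999], [-1.000, -12.000]] (det J = 39.98999).
Solving J·Δ = −F gives Δ = (3.539, 0.997).
Then the next iterate is (a, b)₁ = (2.039, -2.003).
Round to (2.039, -2.003) and repeat: F = (-5.24794, 1.98502), J = [[-3.99999, 0.40664], [-1.000, -8.012]].
Δ = (-1.271, 0.406), so (a, b)₂ = (0.768, -1.597).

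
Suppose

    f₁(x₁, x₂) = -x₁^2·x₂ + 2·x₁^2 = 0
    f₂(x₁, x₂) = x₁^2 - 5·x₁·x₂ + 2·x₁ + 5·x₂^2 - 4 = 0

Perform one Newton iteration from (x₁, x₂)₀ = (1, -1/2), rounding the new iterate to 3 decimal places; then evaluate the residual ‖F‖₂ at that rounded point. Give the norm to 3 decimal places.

At (1, -1/2): F = (2.500, 2.750).
Jacobian J = [[-2·x₁·x₂ + 4·x₁, -x₁^2], [2·x₁ - 5·x₂ + 2, -5·x₁ + 10·x₂]].
At the point, J = [[5.000, -1.000], [6.500, -10.000]] (det J = -43.500).
Solving J·Δ = −F gives Δ = (-0.511, -0.057).
Then the next iterate is (x₁, x₂)₁ = (0.489, -0.557).
Re-evaluating at (0.489, -0.557): F = (0.61143, 0.13023), so ‖F‖₂ = 0.625.

0.625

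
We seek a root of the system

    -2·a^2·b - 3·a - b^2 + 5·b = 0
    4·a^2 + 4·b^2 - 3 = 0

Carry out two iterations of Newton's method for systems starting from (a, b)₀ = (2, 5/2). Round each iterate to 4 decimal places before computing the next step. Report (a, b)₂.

At (2, 5/2): F = (-19.7500, 38.0000).
Jacobian J = [[-4·a·b - 3, -2·a^2 - 2·b + 5], [8·a, 8·b]].
At the point, J = [[-23.0000, -8.0000], [16.0000, 20.0000]] (det J = -332.0000).
Solving J·Δ = −F gives Δ = (-0.2741, -1.6807).
Then the next iterate is (a, b)₁ = (1.7259, 0.8193).
Round to (1.7259, 0.8193) and repeat: F = (-6.633401, 11.599933), J = [[-8.656119, -2.596062], [13.8072, 6.5544]].
Δ = (-0.6397, -0.4223), so (a, b)₂ = (1.0862, 0.3970).

(1.0862, 0.3970)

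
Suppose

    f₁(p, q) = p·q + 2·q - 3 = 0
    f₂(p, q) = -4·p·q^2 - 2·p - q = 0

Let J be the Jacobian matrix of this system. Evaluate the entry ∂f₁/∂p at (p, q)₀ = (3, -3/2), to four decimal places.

-1.5000

∂f₁/∂p = q.
At (3, -3/2) this is -1.5000.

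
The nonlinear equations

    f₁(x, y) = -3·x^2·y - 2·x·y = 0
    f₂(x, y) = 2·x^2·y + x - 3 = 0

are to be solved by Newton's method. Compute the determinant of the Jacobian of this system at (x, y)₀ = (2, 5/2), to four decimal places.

J = [[-6·x·y - 2·y, -3·x^2 - 2·x], [4·x·y + 1, 2·x^2]].
At the point, J = [[-35.0000, -16.0000], [21.0000, 8.0000]].
det J = 56.0000.

56.0000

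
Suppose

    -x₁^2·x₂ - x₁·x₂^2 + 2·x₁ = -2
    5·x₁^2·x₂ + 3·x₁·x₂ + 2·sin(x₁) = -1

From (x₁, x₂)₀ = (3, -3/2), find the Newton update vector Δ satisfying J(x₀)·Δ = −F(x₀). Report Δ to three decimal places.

At (3, -3/2): F = (14.750, -79.71776).
Jacobian J = [[-2·x₁·x₂ - x₂^2 + 2, -x₁^2 - 2·x₁·x₂], [10·x₁·x₂ + 3·x₂ + 2·cos(x₁), 5·x₁^2 + 3·x₁]].
At the point, J = [[8.750, 0.000], [-51.47998, 54.000]] (det J = 472.500).
Solving J·Δ = −F gives Δ = (-1.686, -0.131).

(-1.686, -0.131)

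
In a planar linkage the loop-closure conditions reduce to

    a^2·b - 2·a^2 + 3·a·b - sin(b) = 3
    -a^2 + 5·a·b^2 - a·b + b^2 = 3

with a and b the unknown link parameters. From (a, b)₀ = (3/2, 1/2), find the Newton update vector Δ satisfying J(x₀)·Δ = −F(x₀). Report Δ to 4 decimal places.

(-1.2168, 0.1625)

At (3/2, 1/2): F = (-4.604426, -3.8750).
Jacobian J = [[2·a·b - 4·a + 3·b, a^2 + 3·a - cos(b)], [-2·a + 5·b^2 - b, 10·a·b - a + 2·b]].
At the point, J = [[-3.0000, 5.872417], [-2.2500, 7.0000]] (det J = -7.787061).
Solving J·Δ = −F gives Δ = (-1.2168, 0.1625).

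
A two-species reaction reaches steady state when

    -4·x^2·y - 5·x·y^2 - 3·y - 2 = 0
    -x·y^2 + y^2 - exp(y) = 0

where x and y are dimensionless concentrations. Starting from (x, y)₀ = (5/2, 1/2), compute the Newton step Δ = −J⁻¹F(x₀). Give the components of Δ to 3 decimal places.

At (5/2, 1/2): F = (-19.125, -2.02372).
Jacobian J = [[-8·x·y - 5·y^2, -4·x^2 - 10·x·y - 3], [-y^2, -2·x·y + 2·y - exp(y)]].
At the point, J = [[-11.250, -40.500], [-0.250, -3.14872]] (det J = 25.29811).
Solving J·Δ = −F gives Δ = (0.859, -0.711).

(0.859, -0.711)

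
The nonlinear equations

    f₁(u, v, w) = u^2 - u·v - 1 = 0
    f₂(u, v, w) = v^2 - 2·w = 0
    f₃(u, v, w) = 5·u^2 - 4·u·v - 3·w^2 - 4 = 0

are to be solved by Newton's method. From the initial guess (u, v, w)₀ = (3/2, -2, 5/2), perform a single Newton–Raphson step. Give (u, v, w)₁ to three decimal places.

At (3/2, -2, 5/2): F = (4.250, -1.000, 0.500).
Jacobian J = [[2·u - v, -u, 0], [0, 2·v, -2], [10·u - 4·v, -4·u, -6·w]].
At the point, J = [[5.000, -1.500, 0.000], [0.000, -4.000, -2.000], [23.000, -6.000, -15.000]] (det J = 309.000).
Solving J·Δ = −F gives Δ = (-0.738, 0.374, -1.248).
Then the next iterate is (u, v, w)₁ = (0.762, -1.626, 1.252).

(0.762, -1.626, 1.252)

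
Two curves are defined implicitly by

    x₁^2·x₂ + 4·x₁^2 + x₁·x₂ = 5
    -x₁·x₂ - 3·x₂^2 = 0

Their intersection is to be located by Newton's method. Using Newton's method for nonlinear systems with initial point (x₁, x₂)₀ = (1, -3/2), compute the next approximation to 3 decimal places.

At (1, -3/2): F = (-4.000, -5.250).
Jacobian J = [[2·x₁·x₂ + 8·x₁ + x₂, x₁^2 + x₁], [-x₂, -x₁ - 6·x₂]].
At the point, J = [[3.500, 2.000], [1.500, 8.000]] (det J = 25.000).
Solving J·Δ = −F gives Δ = (0.860, 0.495).
Then the next iterate is (x₁, x₂)₁ = (1.860, -1.005).

(1.860, -1.005)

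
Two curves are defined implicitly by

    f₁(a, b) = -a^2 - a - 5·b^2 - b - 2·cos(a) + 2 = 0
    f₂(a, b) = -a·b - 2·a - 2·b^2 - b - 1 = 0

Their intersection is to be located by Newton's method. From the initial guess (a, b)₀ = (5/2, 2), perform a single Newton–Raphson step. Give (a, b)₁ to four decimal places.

At (5/2, 2): F = (-27.147713, -21.0000).
Jacobian J = [[-2·a + 2·sin(a) - 1, -10·b - 1], [-b - 2, -a - 4·b - 1]].
At the point, J = [[-4.803056, -21.0000], [-4.0000, -11.5000]] (det J = -28.764859).
Solving J·Δ = −F gives Δ = (-4.4777, -0.2686).
Then the next iterate is (a, b)₁ = (-1.9777, 1.7314).

(-1.9777, 1.7314)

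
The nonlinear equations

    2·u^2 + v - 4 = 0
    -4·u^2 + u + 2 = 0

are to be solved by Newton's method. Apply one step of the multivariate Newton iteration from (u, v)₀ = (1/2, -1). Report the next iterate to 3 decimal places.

(1.000, 2.500)

At (1/2, -1): F = (-4.500, 1.500).
Jacobian J = [[4·u, 1], [-8·u + 1, 0]].
At the point, J = [[2.000, 1.000], [-3.000, 0.000]] (det J = 3.000).
Solving J·Δ = −F gives Δ = (0.500, 3.500).
Then the next iterate is (u, v)₁ = (1.000, 2.500).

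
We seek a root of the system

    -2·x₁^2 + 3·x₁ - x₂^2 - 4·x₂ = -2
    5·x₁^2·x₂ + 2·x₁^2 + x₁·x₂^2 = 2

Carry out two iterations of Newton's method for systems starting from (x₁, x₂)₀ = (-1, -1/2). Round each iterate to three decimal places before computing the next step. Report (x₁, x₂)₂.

At (-1, -1/2): F = (-1.250, -2.750).
Jacobian J = [[-4·x₁ + 3, -2·x₂ - 4], [10·x₁·x₂ + 4·x₁ + x₂^2, 5·x₁^2 + 2·x₁·x₂]].
At the point, J = [[7.000, -3.000], [1.250, 6.000]] (det J = 45.750).
Solving J·Δ = −F gives Δ = (0.344, 0.387).
Then the next iterate is (x₁, x₂)₁ = (-0.656, -0.113).
Round to (-0.656, -0.113) and repeat: F = (-0.38944, -1.39084), J = [[5.624, -3.774], [-1.86995, 2.29994]].
Δ = (1.045, 1.455), so (x₁, x₂)₂ = (0.389, 1.342).

(0.389, 1.342)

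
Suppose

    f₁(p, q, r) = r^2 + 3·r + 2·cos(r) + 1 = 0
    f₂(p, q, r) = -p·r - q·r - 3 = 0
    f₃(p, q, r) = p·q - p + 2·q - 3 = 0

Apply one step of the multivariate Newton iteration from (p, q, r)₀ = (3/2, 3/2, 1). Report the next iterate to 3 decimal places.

At (3/2, 3/2, 1): F = (6.08060, -6.000, 0.750).
Jacobian J = [[0, 0, 2·r - 2·sin(r) + 3], [-r, -r, -p - q], [q - 1, p + 2, 0]].
At the point, J = [[0.000, 0.000, 3.31706], [-1.000, -1.000, -3.000], [0.500, 3.500, 0.000]] (det J = -9.95117).
Solving J·Δ = −F gives Δ = (-0.334, -0.167, -1.833).
Then the next iterate is (p, q, r)₁ = (1.166, 1.333, -0.833).

(1.166, 1.333, -0.833)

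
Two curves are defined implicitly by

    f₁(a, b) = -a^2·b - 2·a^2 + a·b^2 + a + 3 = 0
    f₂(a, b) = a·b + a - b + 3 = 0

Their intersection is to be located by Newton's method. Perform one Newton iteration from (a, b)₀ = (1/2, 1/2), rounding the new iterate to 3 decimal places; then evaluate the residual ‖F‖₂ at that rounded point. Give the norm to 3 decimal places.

8298.987

At (1/2, 1/2): F = (3.000, 3.250).
Jacobian J = [[-2·a·b - 4·a + b^2 + 1, -a^2 + 2·a·b], [b + 1, a - 1]].
At the point, J = [[-1.250, 0.250], [1.500, -0.500]] (det J = 0.250).
Solving J·Δ = −F gives Δ = (9.250, 34.250).
Then the next iterate is (a, b)₁ = (9.750, 34.750).
Re-evaluating at (9.750, 34.750): F = (8292.93750, 316.81250), so ‖F‖₂ = 8298.987.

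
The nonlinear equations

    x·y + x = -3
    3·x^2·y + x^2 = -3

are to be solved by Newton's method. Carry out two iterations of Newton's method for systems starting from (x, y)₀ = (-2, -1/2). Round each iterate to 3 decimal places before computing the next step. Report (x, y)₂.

(-4.912, -0.405)

At (-2, -1/2): F = (2.000, 1.000).
Jacobian J = [[y + 1, x], [6·x·y + 2·x, 3·x^2]].
At the point, J = [[0.500, -2.000], [2.000, 12.000]] (det J = 10.000).
Solving J·Δ = −F gives Δ = (-2.600, 0.350).
Then the next iterate is (x, y)₁ = (-4.600, -0.150).
Round to (-4.600, -0.150) and repeat: F = (-0.910, 14.638), J = [[0.850, -4.600], [-5.060, 63.480]].
Δ = (-0.312, -0.255), so (x, y)₂ = (-4.912, -0.405).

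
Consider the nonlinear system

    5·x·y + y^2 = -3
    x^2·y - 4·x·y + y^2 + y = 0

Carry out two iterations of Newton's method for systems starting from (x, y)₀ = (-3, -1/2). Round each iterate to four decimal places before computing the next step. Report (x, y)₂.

At (-3, -1/2): F = (10.7500, -10.7500).
Jacobian J = [[5·y, 5·x + 2·y], [2·x·y - 4·y, x^2 - 4·x + 2·y + 1]].
At the point, J = [[-2.5000, -16.0000], [5.0000, 21.0000]] (det J = 27.5000).
Solving J·Δ = −F gives Δ = (-1.9545, 0.9773).
Then the next iterate is (x, y)₁ = (-4.9545, 0.4773).
Round to (-4.9545, 0.4773) and repeat: F = (-8.596099, 21.880563), J = [[2.3865, -23.8179], [-6.638766, 46.319670]].
Δ = (2.5847, -0.1019), so (x, y)₂ = (-2.3698, 0.3754).

(-2.3698, 0.3754)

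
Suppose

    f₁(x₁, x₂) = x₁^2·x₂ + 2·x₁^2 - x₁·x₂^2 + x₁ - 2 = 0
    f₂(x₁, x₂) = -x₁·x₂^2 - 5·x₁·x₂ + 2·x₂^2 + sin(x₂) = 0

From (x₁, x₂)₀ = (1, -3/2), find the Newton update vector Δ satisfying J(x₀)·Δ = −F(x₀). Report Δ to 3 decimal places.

At (1, -3/2): F = (-2.750, 8.75251).
Jacobian J = [[2·x₁·x₂ + 4·x₁ - x₂^2 + 1, x₁^2 - 2·x₁·x₂], [-x₂^2 - 5·x₂, -2·x₁·x₂ - 5·x₁ + 4·x₂ + cos(x₂)]].
At the point, J = [[-0.250, 4.000], [5.250, -7.92926]] (det J = -19.01768).
Solving J·Δ = −F gives Δ = (-0.694, 0.644).

(-0.694, 0.644)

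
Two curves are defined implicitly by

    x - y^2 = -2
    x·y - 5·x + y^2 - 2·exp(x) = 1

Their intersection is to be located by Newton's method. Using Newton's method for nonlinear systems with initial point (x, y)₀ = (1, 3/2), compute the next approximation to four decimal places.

(0.1206, 1.4569)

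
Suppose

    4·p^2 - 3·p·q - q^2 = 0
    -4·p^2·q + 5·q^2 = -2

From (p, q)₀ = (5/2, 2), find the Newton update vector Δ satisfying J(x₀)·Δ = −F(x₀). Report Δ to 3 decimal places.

At (5/2, 2): F = (6.000, -28.000).
Jacobian J = [[8·p - 3·q, -3·p - 2·q], [-8·p·q, -4·p^2 + 10·q]].
At the point, J = [[14.000, -11.500], [-40.000, -5.000]] (det J = -530.000).
Solving J·Δ = −F gives Δ = (-0.664, -0.287).

(-0.664, -0.287)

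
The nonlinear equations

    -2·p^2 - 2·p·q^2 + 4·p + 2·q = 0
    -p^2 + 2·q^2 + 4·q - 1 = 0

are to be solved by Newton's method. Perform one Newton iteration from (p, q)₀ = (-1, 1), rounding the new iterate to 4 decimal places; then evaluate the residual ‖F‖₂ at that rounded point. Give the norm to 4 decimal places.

0.8535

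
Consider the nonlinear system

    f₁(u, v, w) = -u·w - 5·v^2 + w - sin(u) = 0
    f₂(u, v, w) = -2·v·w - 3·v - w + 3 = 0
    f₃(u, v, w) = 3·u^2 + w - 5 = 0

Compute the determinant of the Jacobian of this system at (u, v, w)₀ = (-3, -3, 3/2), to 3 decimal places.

J = [[-w - cos(u), -10·v, -u + 1], [0, -2·w - 3, -2·v - 1], [6·u, 0, 1]].
At the point, J = [[-0.51001, 30.000, 4.000], [0.000, -6.000, 5.000], [-18.000, 0.000, 1.000]].
det J = -3128.940.

-3128.940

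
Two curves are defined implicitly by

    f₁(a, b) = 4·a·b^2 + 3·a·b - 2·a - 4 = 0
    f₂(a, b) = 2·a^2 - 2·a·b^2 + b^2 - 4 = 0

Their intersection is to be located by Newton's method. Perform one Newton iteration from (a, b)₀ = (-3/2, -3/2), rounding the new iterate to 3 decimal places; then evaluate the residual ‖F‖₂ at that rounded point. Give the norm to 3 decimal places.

At (-3/2, -3/2): F = (-7.750, 9.500).
Jacobian J = [[4·b^2 + 3·b - 2, 8·a·b + 3·a], [4·a - 2·b^2, -4·a·b + 2·b]].
At the point, J = [[2.500, 13.500], [-10.500, -12.000]] (det J = 111.750).
Solving J·Δ = −F gives Δ = (0.315, 0.516).
Then the next iterate is (a, b)₁ = (-1.185, -0.984).
Re-evaluating at (-1.185, -0.984): F = (-2.72141, 2.07147), so ‖F‖₂ = 3.420.

3.420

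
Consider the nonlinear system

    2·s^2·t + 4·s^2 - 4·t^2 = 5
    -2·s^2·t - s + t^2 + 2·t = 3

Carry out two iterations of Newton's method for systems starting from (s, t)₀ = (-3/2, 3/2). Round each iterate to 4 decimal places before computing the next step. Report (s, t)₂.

At (-3/2, 3/2): F = (1.7500, -3.0000).
Jacobian J = [[4·s·t + 8·s, 2·s^2 - 8·t], [-4·s·t - 1, -2·s^2 + 2·t + 2]].
At the point, J = [[-21.0000, -7.5000], [8.0000, 0.5000]] (det J = 49.5000).
Solving J·Δ = −F gives Δ = (0.4369, -0.9899).
Then the next iterate is (s, t)₁ = (-1.0631, 0.5101).
Round to (-1.0631, 0.5101) and repeat: F = (-0.367070, -1.809509), J = [[-10.673949, -1.820437], [1.169149, 0.759837]].
Δ = (-0.5973, 3.3005), so (s, t)₂ = (-1.6604, 3.8106).

(-1.6604, 3.8106)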